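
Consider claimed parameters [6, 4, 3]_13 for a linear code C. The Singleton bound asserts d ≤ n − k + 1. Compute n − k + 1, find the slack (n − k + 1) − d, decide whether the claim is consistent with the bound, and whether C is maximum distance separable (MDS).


Singleton RHS = n − k + 1 = 3, slack = 0, bound satisfied, MDS.

Singleton bound: d ≤ n − k + 1.
Here n = 6, k = 4, so n − k + 1 = 3.
Given d = 3, check d ≤ 3: YES.
Slack = (n − k + 1) − d = 0.
The code is MDS (slack = 0).
Description: the claimed parameters are [6, 4, 3]_13; such a code would be MDS (meets Singleton bound).


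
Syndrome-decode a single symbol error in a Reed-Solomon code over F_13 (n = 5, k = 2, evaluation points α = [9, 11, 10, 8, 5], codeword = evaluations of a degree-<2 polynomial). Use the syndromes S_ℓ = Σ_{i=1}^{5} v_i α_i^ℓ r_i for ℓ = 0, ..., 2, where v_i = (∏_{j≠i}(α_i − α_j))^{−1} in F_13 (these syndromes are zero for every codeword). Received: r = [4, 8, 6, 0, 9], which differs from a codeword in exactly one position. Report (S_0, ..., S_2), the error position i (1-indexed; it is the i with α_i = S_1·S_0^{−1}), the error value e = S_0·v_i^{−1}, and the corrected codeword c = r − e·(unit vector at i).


S = (3, 11, 10), error at position 4, error magnitude e = 11, c = [4, 8, 6, 2, 9].

Step 1: column multipliers v_i = (∏_{j≠i}(α_i − α_j))^{−1} mod 13.
  i = 1 (α = 9): (9−11)(9−10)(9−8)(9−5) = (−2)·(−1)·1·4 = 8 ≡ 8, so v_1 = 8^{−1} = 5 (mod 13).
  i = 2 (α = 11): (11−9)(11−10)(11−8)(11−5) = 2·1·3·6 = 36 ≡ 10, so v_2 = 10^{−1} = 4 (mod 13).
  i = 3 (α = 10): (10−9)(10−11)(10−8)(10−5) = 1·(−1)·2·5 = −10 ≡ 3, so v_3 = 3^{−1} = 9 (mod 13).
  i = 4 (α = 8): (8−9)(8−11)(8−10)(8−5) = (−1)·(−3)·(−2)·3 = −18 ≡ 8, so v_4 = 8^{−1} = 5 (mod 13).
  i = 5 (α = 5): (5−9)(5−11)(5−10)(5−8) = (−4)·(−6)·(−5)·(−3) = 360 ≡ 9, so v_5 = 9^{−1} = 3 (mod 13).
  v = [5, 4, 9, 5, 3].
Step 2: syndromes of r = [4, 8, 6, 0, 9] (all sums mod 13).
  S_0 = Σ v_i r_i = 5·4 + 4·8 + 9·6 + 5·0 + 3·9 = 133 ≡ 3.
  S_1 = Σ v_i α_i r_i = 5·9·4 + 4·11·8 + 9·10·6 + 5·8·0 + 3·5·9 = 1207 ≡ 11.
  α_i^2 mod 13 = [3, 4, 9, 12, 12].
  S_2 = Σ v_i α_i^2 r_i = 5·3·4 + 4·4·8 + 9·9·6 + 5·12·0 + 3·12·9 = 998 ≡ 10.
  S = (3, 11, 10) ≠ 0, so r is not a codeword (an error is present).
Step 3: locate the error. For a single error e at position i, S_ℓ = v_i·e·α_i^ℓ, so α_err = S_1/S_0.
  S_0^{−1} = 3^{−1} = 9 (mod 13), so α_err = 11·9 = 99 ≡ 8 = α_4. Error position i = 4.
  Consistency check: S_2/S_1 = 10·6 = 60 ≡ 8 = α_err ✓ (single-error assumption holds).
Step 4: error magnitude e = S_0/v_4 = S_0·∏_{j≠4}(α_4 − α_j) = 3·8 = 24 ≡ 11 (mod 13).
Step 5: correct position 4: c_4 = r_4 − e = 0 − 11 ≡ 2 (mod 13). Hence c = [4, 8, 6, 2, 9].
  Check: interpolating c through the α_i gives m(x) = 12 + 2·x (degree < 2) with m(α_i) = c_i for every i, so c is indeed a codeword.


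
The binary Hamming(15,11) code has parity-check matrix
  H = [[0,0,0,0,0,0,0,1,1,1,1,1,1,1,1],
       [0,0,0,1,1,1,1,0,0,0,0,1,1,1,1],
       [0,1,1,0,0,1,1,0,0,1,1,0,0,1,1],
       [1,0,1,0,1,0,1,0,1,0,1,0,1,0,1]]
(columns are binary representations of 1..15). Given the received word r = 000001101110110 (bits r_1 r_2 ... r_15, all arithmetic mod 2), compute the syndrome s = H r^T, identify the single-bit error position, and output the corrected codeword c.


s = (1, 0, 1, 0)^T, error position = 10, corrected codeword c = 000001101010110

Compute s = H r^T mod 2 one row at a time:
  s_1 = 0 + 1 + 1 + 1 + 0 + 1 + 1 + 0 = 5 ≡ 1 (mod 2).
  s_2 = 0 + 0 + 1 + 1 + 0 + 1 + 1 + 0 = 4 ≡ 0 (mod 2).
  s_3 = 0 + 0 + 1 + 1 + 1 + 1 + 1 + 0 = 5 ≡ 1 (mod 2).
  s_4 = 0 + 0 + 0 + 1 + 1 + 1 + 1 + 0 = 4 ≡ 0 (mod 2).
s = (1, 0, 1, 0)^T — this equals column 10 of H (binary 1010), so error is at position 10.
Correct: flip bit 10 of r = 000001101110110 to get c = 000001101010110.


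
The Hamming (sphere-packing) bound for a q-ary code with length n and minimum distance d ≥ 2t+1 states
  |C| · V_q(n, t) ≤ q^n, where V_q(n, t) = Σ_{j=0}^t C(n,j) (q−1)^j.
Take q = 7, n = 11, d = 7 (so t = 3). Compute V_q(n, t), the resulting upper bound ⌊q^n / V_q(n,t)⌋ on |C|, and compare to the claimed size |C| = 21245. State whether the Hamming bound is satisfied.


V_q(n, t) = 37687, q^n = 1977326743, Hamming bound = 52467, |C| = 21245 ≤ bound (satisfied).

Step 1: Compute V_q(n, t) = Σ_{j=0}^3 C(n, j) (q−1)^j.
  j = 0: C(11,0)·(6)^0 = 1·1 = 1.
  j = 1: C(11,1)·(6)^1 = 11·6 = 66.
  j = 2: C(11,2)·(6)^2 = 55·36 = 1980.
  j = 3: C(11,3)·(6)^3 = 165·216 = 35640.
  V_q(n, t) = 1 + 66 + 1980 + 35640 = 37687.
Step 2: q^n = 7^11 = 1977326743.
Step 3: Hamming bound ⌊q^n / V_q(n,t)⌋ = ⌊1977326743/37687⌋ = 52467.
Step 4: Compare |C| = 21245 to 52467: satisfied.
The claimed |C| lies below the Hamming bound.


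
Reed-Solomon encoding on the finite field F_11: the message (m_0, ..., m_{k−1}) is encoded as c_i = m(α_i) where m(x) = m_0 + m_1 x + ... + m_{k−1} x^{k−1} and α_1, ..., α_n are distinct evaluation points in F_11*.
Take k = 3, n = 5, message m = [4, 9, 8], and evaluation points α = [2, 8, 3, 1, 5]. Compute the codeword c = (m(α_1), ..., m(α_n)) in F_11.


c = [10, 5, 4, 10, 7]

Message polynomial: m(x) = 4 + 9·x + 8·x^2 (mod 11).
For each evaluation point α_i, compute m(α_i) mod 11:
  α_1 = 2: Horner steps 8 → 3 → 10, so m(2) = 10.
  α_2 = 8: Horner steps 8 → 7 → 5, so m(8) = 5.
  α_3 = 3: Horner steps 8 → 0 → 4, so m(3) = 4.
  α_4 = 1: Horner steps 8 → 6 → 10, so m(1) = 10.
  α_5 = 5: Horner steps 8 → 5 → 7, so m(5) = 7.
Codeword c = [10, 5, 4, 10, 7] ∈ F_11^5.


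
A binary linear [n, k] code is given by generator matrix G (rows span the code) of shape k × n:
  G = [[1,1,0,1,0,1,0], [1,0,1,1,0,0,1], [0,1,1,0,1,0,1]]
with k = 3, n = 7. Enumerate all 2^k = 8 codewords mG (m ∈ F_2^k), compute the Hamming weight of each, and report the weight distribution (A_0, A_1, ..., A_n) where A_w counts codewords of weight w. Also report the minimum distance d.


Weight distribution: A_0 = 1, A_2 = 1, A_4 = 5, A_6 = 1. Minimum distance d = 2.

Enumerate all 2^3 = 8 messages m ∈ F_2^3.
For each, compute codeword c = mG in F_2^7, then tally its weight.
  m = 000 → c = 0000000, weight = 0.
  m = 100 → c = 1101010, weight = 4.
  m = 010 → c = 1011001, weight = 4.
  m = 110 → c = 0110011, weight = 4.
  m = 001 → c = 0110101, weight = 4.
  m = 101 → c = 1011111, weight = 6.
  m = 011 → c = 1101100, weight = 4.
  m = 111 → c = 0000110, weight = 2.
Tally weights:
  weight 0: 1 codewords.
  weight 2: 1 codewords.
  weight 4: 5 codewords.
  weight 6: 1 codewords.
Minimum distance d = smallest w > 0 with A_w > 0 = 2.
Sanity: Σ A_w = 8 = 2^3 = 8 ✓.


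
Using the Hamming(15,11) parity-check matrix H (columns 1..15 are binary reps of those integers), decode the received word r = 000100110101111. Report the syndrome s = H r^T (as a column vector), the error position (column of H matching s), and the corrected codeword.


s = (0, 0, 0, 1)^T, error position = 1, corrected codeword c = 100100110101111

Compute s = H r^T mod 2 one row at a time:
  s_1 = 1 + 0 + 1 + 0 + 1 + 1 + 1 + 1 = 6 ≡ 0 (mod 2).
  s_2 = 1 + 0 + 0 + 1 + 1 + 1 + 1 + 1 = 6 ≡ 0 (mod 2).
  s_3 = 0 + 0 + 0 + 1 + 1 + 0 + 1 + 1 = 4 ≡ 0 (mod 2).
  s_4 = 0 + 0 + 0 + 1 + 0 + 0 + 1 + 1 = 3 ≡ 1 (mod 2).
s = (0, 0, 0, 1)^T — this equals column 1 of H (binary 0001), so error is at position 1.
Correct: flip bit 1 of r = 000100110101111 to get c = 100100110101111.


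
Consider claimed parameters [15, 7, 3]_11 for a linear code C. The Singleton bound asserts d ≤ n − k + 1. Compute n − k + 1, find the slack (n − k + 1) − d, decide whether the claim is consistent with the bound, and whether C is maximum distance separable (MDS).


Singleton RHS = n − k + 1 = 9, slack = 6, bound satisfied, not MDS.

Singleton bound: d ≤ n − k + 1.
Here n = 15, k = 7, so n − k + 1 = 9.
Given d = 3, check d ≤ 9: YES.
Slack = (n − k + 1) − d = 6.
The code is NOT MDS (slack = 6 > 0).
Description: the claimed parameters are [15, 7, 3]_11; such a code would be non-MDS.


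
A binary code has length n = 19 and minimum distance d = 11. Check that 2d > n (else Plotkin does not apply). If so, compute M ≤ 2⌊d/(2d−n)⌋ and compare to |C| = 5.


Plotkin bound M ≤ 6; given |C| = 5 ≤ bound (satisfied).

Check applicability: 2d = 22, n = 19.
2d − n = 3 > 0, so Plotkin applies.
Compute d/(2d−n) = 11/3 ≈ 3.6667.
⌊d/(2d−n)⌋ = 3.
Plotkin bound: M ≤ 2·3 = 6.
Given |C| = 5, check: satisfied.
This |C| is below the Plotkin bound.


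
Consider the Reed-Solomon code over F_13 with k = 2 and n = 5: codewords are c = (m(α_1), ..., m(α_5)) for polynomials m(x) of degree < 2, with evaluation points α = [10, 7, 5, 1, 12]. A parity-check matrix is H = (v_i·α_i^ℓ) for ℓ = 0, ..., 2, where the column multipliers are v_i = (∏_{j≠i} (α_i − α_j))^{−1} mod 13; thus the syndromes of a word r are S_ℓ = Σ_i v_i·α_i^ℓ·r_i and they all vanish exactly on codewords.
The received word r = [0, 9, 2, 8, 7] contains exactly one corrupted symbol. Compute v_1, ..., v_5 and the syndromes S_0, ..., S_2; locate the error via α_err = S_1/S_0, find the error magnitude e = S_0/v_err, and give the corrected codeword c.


S = (2, 2, 2), error at position 4, error magnitude e = 7, c = [0, 9, 2, 1, 7].

Step 1: column multipliers v_i = (∏_{j≠i}(α_i − α_j))^{−1} mod 13.
  i = 1 (α = 10): (10−7)(10−5)(10−1)(10−12) = 3·5·9·(−2) = −270 ≡ 3, so v_1 = 3^{−1} = 9 (mod 13).
  i = 2 (α = 7): (7−10)(7−5)(7−1)(7−12) = (−3)·2·6·(−5) = 180 ≡ 11, so v_2 = 11^{−1} = 6 (mod 13).
  i = 3 (α = 5): (5−10)(5−7)(5−1)(5−12) = (−5)·(−2)·4·(−7) = −280 ≡ 6, so v_3 = 6^{−1} = 11 (mod 13).
  i = 4 (α = 1): (1−10)(1−7)(1−5)(1−12) = (−9)·(−6)·(−4)·(−11) = 2376 ≡ 10, so v_4 = 10^{−1} = 4 (mod 13).
  i = 5 (α = 12): (12−10)(12−7)(12−5)(12−1) = 2·5·7·11 = 770 ≡ 3, so v_5 = 3^{−1} = 9 (mod 13).
  v = [9, 6, 11, 4, 9].
Step 2: syndromes of r = [0, 9, 2, 8, 7] (all sums mod 13).
  S_0 = Σ v_i r_i = 9·0 + 6·9 + 11·2 + 4·8 + 9·7 = 171 ≡ 2.
  S_1 = Σ v_i α_i r_i = 9·10·0 + 6·7·9 + 11·5·2 + 4·1·8 + 9·12·7 = 1276 ≡ 2.
  α_i^2 mod 13 = [9, 10, 12, 1, 1].
  S_2 = Σ v_i α_i^2 r_i = 9·9·0 + 6·10·9 + 11·12·2 + 4·1·8 + 9·1·7 = 899 ≡ 2.
  S = (2, 2, 2) ≠ 0, so r is not a codeword (an error is present).
Step 3: locate the error. For a single error e at position i, S_ℓ = v_i·e·α_i^ℓ, so α_err = S_1/S_0.
  S_0^{−1} = 2^{−1} = 7 (mod 13), so α_err = 2·7 = 14 ≡ 1 = α_4. Error position i = 4.
  Consistency check: S_2/S_1 = 2·7 = 14 ≡ 1 = α_err ✓ (single-error assumption holds).
Step 4: error magnitude e = S_0/v_4 = S_0·∏_{j≠4}(α_4 − α_j) = 2·10 = 20 ≡ 7 (mod 13).
Step 5: correct position 4: c_4 = r_4 − e = 8 − 7 ≡ 1 (mod 13). Hence c = [0, 9, 2, 1, 7].
  Check: interpolating c through the α_i gives m(x) = 4 + 10·x (degree < 2) with m(α_i) = c_i for every i, so c is indeed a codeword.


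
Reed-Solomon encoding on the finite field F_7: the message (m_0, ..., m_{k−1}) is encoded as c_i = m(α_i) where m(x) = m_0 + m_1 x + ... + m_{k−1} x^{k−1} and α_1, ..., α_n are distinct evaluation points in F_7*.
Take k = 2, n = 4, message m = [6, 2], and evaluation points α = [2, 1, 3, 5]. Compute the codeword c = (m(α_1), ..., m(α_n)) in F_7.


c = [3, 1, 5, 2]

Message polynomial: m(x) = 6 + 2·x (mod 7).
For each evaluation point α_i, compute m(α_i) mod 7:
  α_1 = 2: Horner steps 2 → 3, so m(2) = 3.
  α_2 = 1: Horner steps 2 → 1, so m(1) = 1.
  α_3 = 3: Horner steps 2 → 5, so m(3) = 5.
  α_4 = 5: Horner steps 2 → 2, so m(5) = 2.
Codeword c = [3, 1, 5, 2] ∈ F_7^4.


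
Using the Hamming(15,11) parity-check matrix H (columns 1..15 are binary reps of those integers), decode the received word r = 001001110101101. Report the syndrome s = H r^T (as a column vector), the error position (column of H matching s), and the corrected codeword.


s = (1, 1, 1, 0)^T, error position = 14, corrected codeword c = 001001110101111

Compute s = H r^T mod 2 one row at a time:
  s_1 = 1 + 0 + 1 + 0 + 1 + 1 + 0 + 1 = 5 ≡ 1 (mod 2).
  s_2 = 0 + 0 + 1 + 1 + 1 + 1 + 0 + 1 = 5 ≡ 1 (mod 2).
  s_3 = 0 + 1 + 1 + 1 + 1 + 0 + 0 + 1 = 5 ≡ 1 (mod 2).
  s_4 = 0 + 1 + 0 + 1 + 0 + 0 + 1 + 1 = 4 ≡ 0 (mod 2).
s = (1, 1, 1, 0)^T — this equals column 14 of H (binary 1110), so error is at position 14.
Correct: flip bit 14 of r = 001001110101101 to get c = 001001110101111.


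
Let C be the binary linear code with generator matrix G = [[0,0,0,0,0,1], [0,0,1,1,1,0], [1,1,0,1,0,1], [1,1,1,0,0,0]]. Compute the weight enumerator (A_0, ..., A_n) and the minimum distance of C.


Weight distribution: A_0 = 1, A_1 = 2, A_2 = 2, A_3 = 4, A_4 = 5, A_5 = 2. Minimum distance d = 1.

Enumerate all 2^4 = 16 messages m ∈ F_2^4.
For each, compute codeword c = mG in F_2^6, then tally its weight.
  m = 0000 → c = 000000, weight = 0.
  m = 1000 → c = 000001, weight = 1.
  m = 0100 → c = 001110, weight = 3.
  m = 1100 → c = 001111, weight = 4.
  m = 0010 → c = 110101, weight = 4.
  m = 1010 → c = 110100, weight = 3.
  m = 0110 → c = 111011, weight = 5.
  m = 1110 → c = 111010, weight = 4.
  m = 0001 → c = 111000, weight = 3.
  m = 1001 → c = 111001, weight = 4.
  m = 0101 → c = 110110, weight = 4.
  m = 1101 → c = 110111, weight = 5.
  m = 0011 → c = 001101, weight = 3.
  m = 1011 → c = 001100, weight = 2.
  m = 0111 → c = 000011, weight = 2.
  m = 1111 → c = 000010, weight = 1.
Tally weights:
  weight 0: 1 codewords.
  weight 1: 2 codewords.
  weight 2: 2 codewords.
  weight 3: 4 codewords.
  weight 4: 5 codewords.
  weight 5: 2 codewords.
Minimum distance d = smallest w > 0 with A_w > 0 = 1.
Sanity: Σ A_w = 16 = 2^4 = 16 ✓.


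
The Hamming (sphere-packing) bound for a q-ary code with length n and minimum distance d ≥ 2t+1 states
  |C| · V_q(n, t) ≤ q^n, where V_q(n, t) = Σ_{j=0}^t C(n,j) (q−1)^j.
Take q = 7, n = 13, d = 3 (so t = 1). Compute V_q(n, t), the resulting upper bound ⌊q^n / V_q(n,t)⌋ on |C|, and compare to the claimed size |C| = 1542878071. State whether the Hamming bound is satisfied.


V_q(n, t) = 79, q^n = 96889010407, Hamming bound = 1226443169, |C| = 1542878071 > bound (violated).

Step 1: Compute V_q(n, t) = Σ_{j=0}^1 C(n, j) (q−1)^j.
  j = 0: C(13,0)·(6)^0 = 1·1 = 1.
  j = 1: C(13,1)·(6)^1 = 13·6 = 78.
  V_q(n, t) = 1 + 78 = 79.
Step 2: q^n = 7^13 = 96889010407.
Step 3: Hamming bound ⌊q^n / V_q(n,t)⌋ = ⌊96889010407/79⌋ = 1226443169.
Step 4: Compare |C| = 1542878071 to 1226443169: violated.
The claimed |C| lies above the Hamming bound, so no 7-ary code of length 13 with d ≥ 3 can have 1542878071 codewords.


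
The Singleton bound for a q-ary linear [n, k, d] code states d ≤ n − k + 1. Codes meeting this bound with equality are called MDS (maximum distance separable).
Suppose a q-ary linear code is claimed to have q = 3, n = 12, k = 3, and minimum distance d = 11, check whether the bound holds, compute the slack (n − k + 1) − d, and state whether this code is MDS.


Singleton RHS = n − k + 1 = 10, slack = -1, bound violated (no such code; not MDS).

Singleton bound: d ≤ n − k + 1.
Here n = 12, k = 3, so n − k + 1 = 10.
Given d = 11, check d ≤ 10: NO.
Slack = (n − k + 1) − d = -1.
The slack is negative: d = 11 exceeds n − k + 1 = 10 by 1, so the Singleton bound is violated and no linear [12, 3, 11]_3 code can exist. In particular it is not MDS (MDS requires d = n − k + 1 exactly).
Description: the claimed parameters are [12, 3, 11]_3; such a code would be impossible (violates the Singleton bound).


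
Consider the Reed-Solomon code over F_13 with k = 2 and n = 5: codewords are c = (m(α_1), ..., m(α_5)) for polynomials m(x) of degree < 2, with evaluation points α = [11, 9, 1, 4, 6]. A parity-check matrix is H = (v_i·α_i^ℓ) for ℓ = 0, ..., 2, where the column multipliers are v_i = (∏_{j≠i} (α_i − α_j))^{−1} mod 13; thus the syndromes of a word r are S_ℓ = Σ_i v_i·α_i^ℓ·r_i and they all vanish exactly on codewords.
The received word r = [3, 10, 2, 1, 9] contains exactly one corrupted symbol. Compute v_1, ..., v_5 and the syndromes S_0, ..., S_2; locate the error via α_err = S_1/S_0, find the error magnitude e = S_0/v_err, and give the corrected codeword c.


S = (4, 10, 12), error at position 2, error magnitude e = 2, c = [3, 8, 2, 1, 9].

Step 1: column multipliers v_i = (∏_{j≠i}(α_i − α_j))^{−1} mod 13.
  i = 1 (α = 11): (11−9)(11−1)(11−4)(11−6) = 2·10·7·5 = 700 ≡ 11, so v_1 = 11^{−1} = 6 (mod 13).
  i = 2 (α = 9): (9−11)(9−1)(9−4)(9−6) = (−2)·8·5·3 = −240 ≡ 7, so v_2 = 7^{−1} = 2 (mod 13).
  i = 3 (α = 1): (1−11)(1−9)(1−4)(1−6) = (−10)·(−8)·(−3)·(−5) = 1200 ≡ 4, so v_3 = 4^{−1} = 10 (mod 13).
  i = 4 (α = 4): (4−11)(4−9)(4−1)(4−6) = (−7)·(−5)·3·(−2) = −210 ≡ 11, so v_4 = 11^{−1} = 6 (mod 13).
  i = 5 (α = 6): (6−11)(6−9)(6−1)(6−4) = (−5)·(−3)·5·2 = 150 ≡ 7, so v_5 = 7^{−1} = 2 (mod 13).
  v = [6, 2, 10, 6, 2].
Step 2: syndromes of r = [3, 10, 2, 1, 9] (all sums mod 13).
  S_0 = Σ v_i r_i = 6·3 + 2·10 + 10·2 + 6·1 + 2·9 = 82 ≡ 4.
  S_1 = Σ v_i α_i r_i = 6·11·3 + 2·9·10 + 10·1·2 + 6·4·1 + 2·6·9 = 530 ≡ 10.
  α_i^2 mod 13 = [4, 3, 1, 3, 10].
  S_2 = Σ v_i α_i^2 r_i = 6·4·3 + 2·3·10 + 10·1·2 + 6·3·1 + 2·10·9 = 350 ≡ 12.
  S = (4, 10, 12) ≠ 0, so r is not a codeword (an error is present).
Step 3: locate the error. For a single error e at position i, S_ℓ = v_i·e·α_i^ℓ, so α_err = S_1/S_0.
  S_0^{−1} = 4^{−1} = 10 (mod 13), so α_err = 10·10 = 100 ≡ 9 = α_2. Error position i = 2.
  Consistency check: S_2/S_1 = 12·4 = 48 ≡ 9 = α_err ✓ (single-error assumption holds).
Step 4: error magnitude e = S_0/v_2 = S_0·∏_{j≠2}(α_2 − α_j) = 4·7 = 28 ≡ 2 (mod 13).
Step 5: correct position 2: c_2 = r_2 − e = 10 − 2 ≡ 8 (mod 13). Hence c = [3, 8, 2, 1, 9].
  Check: interpolating c through the α_i gives m(x) = 11 + 4·x (degree < 2) with m(α_i) = c_i for every i, so c is indeed a codeword.


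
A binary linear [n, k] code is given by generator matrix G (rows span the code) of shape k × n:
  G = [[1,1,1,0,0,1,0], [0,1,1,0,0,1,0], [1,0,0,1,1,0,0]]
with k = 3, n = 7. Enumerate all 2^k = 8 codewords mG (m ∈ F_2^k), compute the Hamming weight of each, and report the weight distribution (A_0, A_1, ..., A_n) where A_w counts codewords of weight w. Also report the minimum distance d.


Weight distribution: A_0 = 1, A_1 = 1, A_2 = 1, A_3 = 2, A_4 = 1, A_5 = 1, A_6 = 1. Minimum distance d = 1.

Enumerate all 2^3 = 8 messages m ∈ F_2^3.
For each, compute codeword c = mG in F_2^7, then tally its weight.
  m = 000 → c = 0000000, weight = 0.
  m = 100 → c = 1110010, weight = 4.
  m = 010 → c = 0110010, weight = 3.
  m = 110 → c = 1000000, weight = 1.
  m = 001 → c = 1001100, weight = 3.
  m = 101 → c = 0111110, weight = 5.
  m = 011 → c = 1111110, weight = 6.
  m = 111 → c = 0001100, weight = 2.
Tally weights:
  weight 0: 1 codewords.
  weight 1: 1 codewords.
  weight 2: 1 codewords.
  weight 3: 2 codewords.
  weight 4: 1 codewords.
  weight 5: 1 codewords.
  weight 6: 1 codewords.
Minimum distance d = smallest w > 0 with A_w > 0 = 1.
Sanity: Σ A_w = 8 = 2^3 = 8 ✓.


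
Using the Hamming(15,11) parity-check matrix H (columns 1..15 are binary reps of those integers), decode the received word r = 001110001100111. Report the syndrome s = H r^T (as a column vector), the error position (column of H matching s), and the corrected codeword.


s = (1, 1, 0, 1)^T, error position = 13, corrected codeword c = 001110001100011

Compute s = H r^T mod 2 one row at a time:
  s_1 = 0 + 1 + 1 + 0 + 0 + 1 + 1 + 1 = 5 ≡ 1 (mod 2).
  s_2 = 1 + 1 + 0 + 0 + 0 + 1 + 1 + 1 = 5 ≡ 1 (mod 2).
  s_3 = 0 + 1 + 0 + 0 + 1 + 0 + 1 + 1 = 4 ≡ 0 (mod 2).
  s_4 = 0 + 1 + 1 + 0 + 1 + 0 + 1 + 1 = 5 ≡ 1 (mod 2).
s = (1, 1, 0, 1)^T — this equals column 13 of H (binary 1101), so error is at position 13.
Correct: flip bit 13 of r = 001110001100111 to get c = 001110001100011.


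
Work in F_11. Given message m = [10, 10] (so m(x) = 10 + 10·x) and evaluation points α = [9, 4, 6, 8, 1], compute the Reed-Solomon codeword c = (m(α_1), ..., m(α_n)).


c = [1, 6, 4, 2, 9]

Message polynomial: m(x) = 10 + 10·x (mod 11).
For each evaluation point α_i, compute m(α_i) mod 11:
  α_1 = 9: Horner steps 10 → 1, so m(9) = 1.
  α_2 = 4: Horner steps 10 → 6, so m(4) = 6.
  α_3 = 6: Horner steps 10 → 4, so m(6) = 4.
  α_4 = 8: Horner steps 10 → 2, so m(8) = 2.
  α_5 = 1: Horner steps 10 → 9, so m(1) = 9.
Codeword c = [1, 6, 4, 2, 9] ∈ F_11^5.


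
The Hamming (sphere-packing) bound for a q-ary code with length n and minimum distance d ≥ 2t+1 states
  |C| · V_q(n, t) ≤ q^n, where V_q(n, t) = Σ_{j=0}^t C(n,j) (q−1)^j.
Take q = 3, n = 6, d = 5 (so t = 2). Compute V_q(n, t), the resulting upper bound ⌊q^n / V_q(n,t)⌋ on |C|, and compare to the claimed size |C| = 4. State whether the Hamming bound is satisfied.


V_q(n, t) = 73, q^n = 729, Hamming bound = 9, |C| = 4 ≤ bound (satisfied).

Step 1: Compute V_q(n, t) = Σ_{j=0}^2 C(n, j) (q−1)^j.
  j = 0: C(6,0)·(2)^0 = 1·1 = 1.
  j = 1: C(6,1)·(2)^1 = 6·2 = 12.
  j = 2: C(6,2)·(2)^2 = 15·4 = 60.
  V_q(n, t) = 1 + 12 + 60 = 73.
Step 2: q^n = 3^6 = 729.
Step 3: Hamming bound ⌊q^n / V_q(n,t)⌋ = ⌊729/73⌋ = 9.
Step 4: Compare |C| = 4 to 9: satisfied.
The claimed |C| lies below the Hamming bound.


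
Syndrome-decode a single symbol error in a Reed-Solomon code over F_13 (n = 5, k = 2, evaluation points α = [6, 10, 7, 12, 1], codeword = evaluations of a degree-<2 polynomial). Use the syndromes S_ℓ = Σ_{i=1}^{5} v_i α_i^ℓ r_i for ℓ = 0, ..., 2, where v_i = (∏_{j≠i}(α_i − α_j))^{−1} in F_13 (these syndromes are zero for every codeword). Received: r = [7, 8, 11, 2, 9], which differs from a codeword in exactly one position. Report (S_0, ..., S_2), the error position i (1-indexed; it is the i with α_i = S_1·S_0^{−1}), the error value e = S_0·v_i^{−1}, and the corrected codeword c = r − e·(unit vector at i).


S = (6, 3, 8), error at position 3, error magnitude e = 7, c = [7, 8, 4, 2, 9].

Step 1: column multipliers v_i = (∏_{j≠i}(α_i − α_j))^{−1} mod 13.
  i = 1 (α = 6): (6−10)(6−7)(6−12)(6−1) = (−4)·(−1)·(−6)·5 = −120 ≡ 10, so v_1 = 10^{−1} = 4 (mod 13).
  i = 2 (α = 10): (10−6)(10−7)(10−12)(10−1) = 4·3·(−2)·9 = −216 ≡ 5, so v_2 = 5^{−1} = 8 (mod 13).
  i = 3 (α = 7): (7−6)(7−10)(7−12)(7−1) = 1·(−3)·(−5)·6 = 90 ≡ 12, so v_3 = 12^{−1} = 12 (mod 13).
  i = 4 (α = 12): (12−6)(12−10)(12−7)(12−1) = 6·2·5·11 = 660 ≡ 10, so v_4 = 10^{−1} = 4 (mod 13).
  i = 5 (α = 1): (1−6)(1−10)(1−7)(1−12) = (−5)·(−9)·(−6)·(−11) = 2970 ≡ 6, so v_5 = 6^{−1} = 11 (mod 13).
  v = [4, 8, 12, 4, 11].
Step 2: syndromes of r = [7, 8, 11, 2, 9] (all sums mod 13).
  S_0 = Σ v_i r_i = 4·7 + 8·8 + 12·11 + 4·2 + 11·9 = 331 ≡ 6.
  S_1 = Σ v_i α_i r_i = 4·6·7 + 8·10·8 + 12·7·11 + 4·12·2 + 11·1·9 = 1927 ≡ 3.
  α_i^2 mod 13 = [10, 9, 10, 1, 1].
  S_2 = Σ v_i α_i^2 r_i = 4·10·7 + 8·9·8 + 12·10·11 + 4·1·2 + 11·1·9 = 2283 ≡ 8.
  S = (6, 3, 8) ≠ 0, so r is not a codeword (an error is present).
Step 3: locate the error. For a single error e at position i, S_ℓ = v_i·e·α_i^ℓ, so α_err = S_1/S_0.
  S_0^{−1} = 6^{−1} = 11 (mod 13), so α_err = 3·11 = 33 ≡ 7 = α_3. Error position i = 3.
  Consistency check: S_2/S_1 = 8·9 = 72 ≡ 7 = α_err ✓ (single-error assumption holds).
Step 4: error magnitude e = S_0/v_3 = S_0·∏_{j≠3}(α_3 − α_j) = 6·12 = 72 ≡ 7 (mod 13).
Step 5: correct position 3: c_3 = r_3 − e = 11 − 7 ≡ 4 (mod 13). Hence c = [7, 8, 4, 2, 9].
  Check: interpolating c through the α_i gives m(x) = 12 + 10·x (degree < 2) with m(α_i) = c_i for every i, so c is indeed a codeword.


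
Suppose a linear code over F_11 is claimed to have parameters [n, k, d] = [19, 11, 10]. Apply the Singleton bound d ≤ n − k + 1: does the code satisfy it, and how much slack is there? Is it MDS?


Singleton RHS = n − k + 1 = 9, slack = -1, bound violated (no such code; not MDS).

Singleton bound: d ≤ n − k + 1.
Here n = 19, k = 11, so n − k + 1 = 9.
Given d = 10, check d ≤ 9: NO.
Slack = (n − k + 1) − d = -1.
The slack is negative: d = 10 exceeds n − k + 1 = 9 by 1, so the Singleton bound is violated and no linear [19, 11, 10]_11 code can exist. In particular it is not MDS (MDS requires d = n − k + 1 exactly).
Description: the claimed parameters are [19, 11, 10]_11; such a code would be impossible (violates the Singleton bound).


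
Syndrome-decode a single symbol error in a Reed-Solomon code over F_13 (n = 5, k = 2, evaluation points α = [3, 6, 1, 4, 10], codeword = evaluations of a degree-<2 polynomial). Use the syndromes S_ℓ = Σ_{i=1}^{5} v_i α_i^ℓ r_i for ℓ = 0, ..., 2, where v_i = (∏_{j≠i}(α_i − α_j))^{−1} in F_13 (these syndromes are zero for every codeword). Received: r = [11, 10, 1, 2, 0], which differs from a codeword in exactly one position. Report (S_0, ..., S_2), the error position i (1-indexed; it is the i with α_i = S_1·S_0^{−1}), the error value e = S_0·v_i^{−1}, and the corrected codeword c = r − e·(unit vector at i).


S = (5, 5, 5), error at position 3, error magnitude e = 11, c = [11, 10, 3, 2, 0].

Step 1: column multipliers v_i = (∏_{j≠i}(α_i − α_j))^{−1} mod 13.
  i = 1 (α = 3): (3−6)(3−1)(3−4)(3−10) = (−3)·2·(−1)·(−7) = −42 ≡ 10, so v_1 = 10^{−1} = 4 (mod 13).
  i = 2 (α = 6): (6−3)(6−1)(6−4)(6−10) = 3·5·2·(−4) = −120 ≡ 10, so v_2 = 10^{−1} = 4 (mod 13).
  i = 3 (α = 1): (1−3)(1−6)(1−4)(1−10) = (−2)·(−5)·(−3)·(−9) = 270 ≡ 10, so v_3 = 10^{−1} = 4 (mod 13).
  i = 4 (α = 4): (4−3)(4−6)(4−1)(4−10) = 1·(−2)·3·(−6) = 36 ≡ 10, so v_4 = 10^{−1} = 4 (mod 13).
  i = 5 (α = 10): (10−3)(10−6)(10−1)(10−4) = 7·4·9·6 = 1512 ≡ 4, so v_5 = 4^{−1} = 10 (mod 13).
  v = [4, 4, 4, 4, 10].
Step 2: syndromes of r = [11, 10, 1, 2, 0] (all sums mod 13).
  S_0 = Σ v_i r_i = 4·11 + 4·10 + 4·1 + 4·2 + 10·0 = 96 ≡ 5.
  S_1 = Σ v_i α_i r_i = 4·3·11 + 4·6·10 + 4·1·1 + 4·4·2 + 10·10·0 = 408 ≡ 5.
  α_i^2 mod 13 = [9, 10, 1, 3, 9].
  S_2 = Σ v_i α_i^2 r_i = 4·9·11 + 4·10·10 + 4·1·1 + 4·3·2 + 10·9·0 = 824 ≡ 5.
  S = (5, 5, 5) ≠ 0, so r is not a codeword (an error is present).
Step 3: locate the error. For a single error e at position i, S_ℓ = v_i·e·α_i^ℓ, so α_err = S_1/S_0.
  S_0^{−1} = 5^{−1} = 8 (mod 13), so α_err = 5·8 = 40 ≡ 1 = α_3. Error position i = 3.
  Consistency check: S_2/S_1 = 5·8 = 40 ≡ 1 = α_err ✓ (single-error assumption holds).
Step 4: error magnitude e = S_0/v_3 = S_0·∏_{j≠3}(α_3 − α_j) = 5·10 = 50 ≡ 11 (mod 13).
Step 5: correct position 3: c_3 = r_3 − e = 1 − 11 ≡ 3 (mod 13). Hence c = [11, 10, 3, 2, 0].
  Check: interpolating c through the α_i gives m(x) = 12 + 4·x (degree < 2) with m(α_i) = c_i for every i, so c is indeed a codeword.


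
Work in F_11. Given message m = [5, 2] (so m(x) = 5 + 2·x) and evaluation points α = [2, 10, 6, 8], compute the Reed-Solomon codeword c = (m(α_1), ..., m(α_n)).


c = [9, 3, 6, 10]

Message polynomial: m(x) = 5 + 2·x (mod 11).
For each evaluation point α_i, compute m(α_i) mod 11:
  α_1 = 2: Horner steps 2 → 9, so m(2) = 9.
  α_2 = 10: Horner steps 2 → 3, so m(10) = 3.
  α_3 = 6: Horner steps 2 → 6, so m(6) = 6.
  α_4 = 8: Horner steps 2 → 10, so m(8) = 10.
Codeword c = [9, 3, 6, 10] ∈ F_11^4.


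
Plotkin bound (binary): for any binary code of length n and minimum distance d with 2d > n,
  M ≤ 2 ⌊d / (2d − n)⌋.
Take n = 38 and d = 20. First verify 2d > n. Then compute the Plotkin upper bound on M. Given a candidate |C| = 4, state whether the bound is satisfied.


Plotkin bound M ≤ 20; given |C| = 4 ≤ bound (satisfied).

Check applicability: 2d = 40, n = 38.
2d − n = 2 > 0, so Plotkin applies.
Compute d/(2d−n) = 20/2 ≈ 10.0000.
⌊d/(2d−n)⌋ = 10.
Plotkin bound: M ≤ 2·10 = 20.
Given |C| = 4, check: satisfied.
This |C| is below the Plotkin bound.


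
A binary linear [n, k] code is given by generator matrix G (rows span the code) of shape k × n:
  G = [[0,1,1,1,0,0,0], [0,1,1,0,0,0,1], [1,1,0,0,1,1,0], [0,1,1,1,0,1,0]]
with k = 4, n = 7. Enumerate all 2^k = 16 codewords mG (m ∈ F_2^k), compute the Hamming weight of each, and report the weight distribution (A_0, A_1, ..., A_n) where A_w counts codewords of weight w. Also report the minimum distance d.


Weight distribution: A_0 = 1, A_1 = 1, A_2 = 1, A_3 = 4, A_4 = 5, A_5 = 3, A_6 = 1. Minimum distance d = 1.

Enumerate all 2^4 = 16 messages m ∈ F_2^4.
For each, compute codeword c = mG in F_2^7, then tally its weight.
  m = 0000 → c = 0000000, weight = 0.
  m = 1000 → c = 0111000, weight = 3.
  m = 0100 → c = 0110001, weight = 3.
  m = 1100 → c = 0001001, weight = 2.
  m = 0010 → c = 1100110, weight = 4.
  m = 1010 → c = 1011110, weight = 5.
  m = 0110 → c = 1010111, weight = 5.
  m = 1110 → c = 1101111, weight = 6.
  m = 0001 → c = 0111010, weight = 4.
  m = 1001 → c = 0000010, weight = 1.
  m = 0101 → c = 0001011, weight = 3.
  m = 1101 → c = 0110011, weight = 4.
  m = 0011 → c = 1011100, weight = 4.
  m = 1011 → c = 1100100, weight = 3.
  m = 0111 → c = 1101101, weight = 5.
  m = 1111 → c = 1010101, weight = 4.
Tally weights:
  weight 0: 1 codewords.
  weight 1: 1 codewords.
  weight 2: 1 codewords.
  weight 3: 4 codewords.
  weight 4: 5 codewords.
  weight 5: 3 codewords.
  weight 6: 1 codewords.
Minimum distance d = smallest w > 0 with A_w > 0 = 1.
Sanity: Σ A_w = 16 = 2^4 = 16 ✓.


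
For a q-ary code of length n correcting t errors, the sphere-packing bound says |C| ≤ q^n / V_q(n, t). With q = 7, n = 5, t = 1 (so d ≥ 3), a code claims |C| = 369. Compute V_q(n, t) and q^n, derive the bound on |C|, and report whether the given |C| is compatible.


V_q(n, t) = 31, q^n = 16807, Hamming bound = 542, |C| = 369 ≤ bound (satisfied).

Step 1: Compute V_q(n, t) = Σ_{j=0}^1 C(n, j) (q−1)^j.
  j = 0: C(5,0)·(6)^0 = 1·1 = 1.
  j = 1: C(5,1)·(6)^1 = 5·6 = 30.
  V_q(n, t) = 1 + 30 = 31.
Step 2: q^n = 7^5 = 16807.
Step 3: Hamming bound ⌊q^n / V_q(n,t)⌋ = ⌊16807/31⌋ = 542.
Step 4: Compare |C| = 369 to 542: satisfied.
The claimed |C| lies below the Hamming bound.


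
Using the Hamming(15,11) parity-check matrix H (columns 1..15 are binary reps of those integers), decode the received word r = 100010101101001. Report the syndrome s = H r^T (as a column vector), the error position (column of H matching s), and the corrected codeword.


s = (0, 0, 1, 1)^T, error position = 3, corrected codeword c = 101010101101001

Compute s = H r^T mod 2 one row at a time:
  s_1 = 0 + 1 + 1 + 0 + 1 + 0 + 0 + 1 = 4 ≡ 0 (mod 2).
  s_2 = 0 + 1 + 0 + 1 + 1 + 0 + 0 + 1 = 4 ≡ 0 (mod 2).
  s_3 = 0 + 0 + 0 + 1 + 1 + 0 + 0 + 1 = 3 ≡ 1 (mod 2).
  s_4 = 1 + 0 + 1 + 1 + 1 + 0 + 0 + 1 = 5 ≡ 1 (mod 2).
s = (0, 0, 1, 1)^T — this equals column 3 of H (binary 0011), so error is at position 3.
Correct: flip bit 3 of r = 100010101101001 to get c = 101010101101001.


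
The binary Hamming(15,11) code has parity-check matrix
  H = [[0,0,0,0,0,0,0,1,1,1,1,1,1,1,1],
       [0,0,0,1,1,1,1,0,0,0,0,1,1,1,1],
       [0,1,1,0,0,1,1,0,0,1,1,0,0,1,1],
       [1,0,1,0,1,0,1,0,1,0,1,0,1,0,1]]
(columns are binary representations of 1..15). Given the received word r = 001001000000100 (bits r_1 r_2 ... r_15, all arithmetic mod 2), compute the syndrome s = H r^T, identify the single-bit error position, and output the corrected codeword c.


s = (1, 0, 0, 0)^T, error position = 8, corrected codeword c = 001001010000100

Compute s = H r^T mod 2 one row at a time:
  s_1 = 0 + 0 + 0 + 0 + 0 + 1 + 0 + 0 = 1 ≡ 1 (mod 2).
  s_2 = 0 + 0 + 1 + 0 + 0 + 1 + 0 + 0 = 2 ≡ 0 (mod 2).
  s_3 = 0 + 1 + 1 + 0 + 0 + 0 + 0 + 0 = 2 ≡ 0 (mod 2).
  s_4 = 0 + 1 + 0 + 0 + 0 + 0 + 1 + 0 = 2 ≡ 0 (mod 2).
s = (1, 0, 0, 0)^T — this equals column 8 of H (binary 1000), so error is at position 8.
Correct: flip bit 8 of r = 001001000000100 to get c = 001001010000100.


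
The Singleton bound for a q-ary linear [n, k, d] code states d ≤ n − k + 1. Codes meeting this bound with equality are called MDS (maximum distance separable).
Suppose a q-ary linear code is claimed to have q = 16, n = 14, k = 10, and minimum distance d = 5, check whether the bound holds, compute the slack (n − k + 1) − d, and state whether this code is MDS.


Singleton RHS = n − k + 1 = 5, slack = 0, bound satisfied, MDS.

Singleton bound: d ≤ n − k + 1.
Here n = 14, k = 10, so n − k + 1 = 5.
Given d = 5, check d ≤ 5: YES.
Slack = (n − k + 1) − d = 0.
The code is MDS (slack = 0).
Description: the claimed parameters are [14, 10, 5]_16; such a code would be MDS (meets Singleton bound).


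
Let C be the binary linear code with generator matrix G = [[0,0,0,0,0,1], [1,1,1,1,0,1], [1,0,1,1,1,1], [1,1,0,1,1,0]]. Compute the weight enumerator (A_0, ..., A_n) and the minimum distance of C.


Weight distribution: A_0 = 1, A_1 = 1, A_2 = 4, A_3 = 4, A_4 = 3, A_5 = 3. Minimum distance d = 1.

Enumerate all 2^4 = 16 messages m ∈ F_2^4.
For each, compute codeword c = mG in F_2^6, then tally its weight.
  m = 0000 → c = 000000, weight = 0.
  m = 1000 → c = 000001, weight = 1.
  m = 0100 → c = 111101, weight = 5.
  m = 1100 → c = 111100, weight = 4.
  m = 0010 → c = 101111, weight = 5.
  m = 1010 → c = 101110, weight = 4.
  m = 0110 → c = 010010, weight = 2.
  m = 1110 → c = 010011, weight = 3.
  m = 0001 → c = 110110, weight = 4.
  m = 1001 → c = 110111, weight = 5.
  m = 0101 → c = 001011, weight = 3.
  m = 1101 → c = 001010, weight = 2.
  m = 0011 → c = 011001, weight = 3.
  m = 1011 → c = 011000, weight = 2.
  m = 0111 → c = 100100, weight = 2.
  m = 1111 → c = 100101, weight = 3.
Tally weights:
  weight 0: 1 codewords.
  weight 1: 1 codewords.
  weight 2: 4 codewords.
  weight 3: 4 codewords.
  weight 4: 3 codewords.
  weight 5: 3 codewords.
Minimum distance d = smallest w > 0 with A_w > 0 = 1.
Sanity: Σ A_w = 16 = 2^4 = 16 ✓.


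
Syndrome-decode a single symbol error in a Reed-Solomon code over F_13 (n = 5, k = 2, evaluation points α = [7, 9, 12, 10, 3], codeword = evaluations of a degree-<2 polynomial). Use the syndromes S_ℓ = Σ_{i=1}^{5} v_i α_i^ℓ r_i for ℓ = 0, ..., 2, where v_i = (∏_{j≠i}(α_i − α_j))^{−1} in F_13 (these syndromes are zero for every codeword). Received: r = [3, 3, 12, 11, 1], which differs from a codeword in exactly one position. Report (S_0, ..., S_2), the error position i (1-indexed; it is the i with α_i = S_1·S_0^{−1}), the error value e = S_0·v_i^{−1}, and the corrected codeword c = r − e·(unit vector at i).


S = (9, 3, 1), error at position 2, error magnitude e = 12, c = [3, 4, 12, 11, 1].

Step 1: column multipliers v_i = (∏_{j≠i}(α_i − α_j))^{−1} mod 13.
  i = 1 (α = 7): (7−9)(7−12)(7−10)(7−3) = (−2)·(−5)·(−3)·4 = −120 ≡ 10, so v_1 = 10^{−1} = 4 (mod 13).
  i = 2 (α = 9): (9−7)(9−12)(9−10)(9−3) = 2·(−3)·(−1)·6 = 36 ≡ 10, so v_2 = 10^{−1} = 4 (mod 13).
  i = 3 (α = 12): (12−7)(12−9)(12−10)(12−3) = 5·3·2·9 = 270 ≡ 10, so v_3 = 10^{−1} = 4 (mod 13).
  i = 4 (α = 10): (10−7)(10−9)(10−12)(10−3) = 3·1·(−2)·7 = −42 ≡ 10, so v_4 = 10^{−1} = 4 (mod 13).
  i = 5 (α = 3): (3−7)(3−9)(3−12)(3−10) = (−4)·(−6)·(−9)·(−7) = 1512 ≡ 4, so v_5 = 4^{−1} = 10 (mod 13).
  v = [4, 4, 4, 4, 10].
Step 2: syndromes of r = [3, 3, 12, 11, 1] (all sums mod 13).
  S_0 = Σ v_i r_i = 4·3 + 4·3 + 4·12 + 4·11 + 10·1 = 126 ≡ 9.
  S_1 = Σ v_i α_i r_i = 4·7·3 + 4·9·3 + 4·12·12 + 4·10·11 + 10·3·1 = 1238 ≡ 3.
  α_i^2 mod 13 = [10, 3, 1, 9, 9].
  S_2 = Σ v_i α_i^2 r_i = 4·10·3 + 4·3·3 + 4·1·12 + 4·9·11 + 10·9·1 = 690 ≡ 1.
  S = (9, 3, 1) ≠ 0, so r is not a codeword (an error is present).
Step 3: locate the error. For a single error e at position i, S_ℓ = v_i·e·α_i^ℓ, so α_err = S_1/S_0.
  S_0^{−1} = 9^{−1} = 3 (mod 13), so α_err = 3·3 = 9 ≡ 9 = α_2. Error position i = 2.
  Consistency check: S_2/S_1 = 1·9 = 9 ≡ 9 = α_err ✓ (single-error assumption holds).
Step 4: error magnitude e = S_0/v_2 = S_0·∏_{j≠2}(α_2 − α_j) = 9·10 = 90 ≡ 12 (mod 13).
Step 5: correct position 2: c_2 = r_2 − e = 3 − 12 ≡ 4 (mod 13). Hence c = [3, 4, 12, 11, 1].
  Check: interpolating c through the α_i gives m(x) = 6 + 7·x (degree < 2) with m(α_i) = c_i for every i, so c is indeed a codeword.


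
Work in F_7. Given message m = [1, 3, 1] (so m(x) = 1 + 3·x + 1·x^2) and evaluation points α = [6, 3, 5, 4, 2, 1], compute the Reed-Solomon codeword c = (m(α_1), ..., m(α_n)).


c = [6, 5, 6, 1, 4, 5]

Message polynomial: m(x) = 1 + 3·x + 1·x^2 (mod 7).
For each evaluation point α_i, compute m(α_i) mod 7:
  α_1 = 6: Horner steps 1 → 2 → 6, so m(6) = 6.
  α_2 = 3: Horner steps 1 → 6 → 5, so m(3) = 5.
  α_3 = 5: Horner steps 1 → 1 → 6, so m(5) = 6.
  α_4 = 4: Horner steps 1 → 0 → 1, so m(4) = 1.
  α_5 = 2: Horner steps 1 → 5 → 4, so m(2) = 4.
  α_6 = 1: Horner steps 1 → 4 → 5, so m(1) = 5.
Codeword c = [6, 5, 6, 1, 4, 5] ∈ F_7^6.


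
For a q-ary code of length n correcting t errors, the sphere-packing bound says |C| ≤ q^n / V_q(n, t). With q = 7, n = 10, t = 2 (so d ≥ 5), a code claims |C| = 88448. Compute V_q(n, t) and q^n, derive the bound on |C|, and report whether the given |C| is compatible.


V_q(n, t) = 1681, q^n = 282475249, Hamming bound = 168040, |C| = 88448 ≤ bound (satisfied).

Step 1: Compute V_q(n, t) = Σ_{j=0}^2 C(n, j) (q−1)^j.
  j = 0: C(10,0)·(6)^0 = 1·1 = 1.
  j = 1: C(10,1)·(6)^1 = 10·6 = 60.
  j = 2: C(10,2)·(6)^2 = 45·36 = 1620.
  V_q(n, t) = 1 + 60 + 1620 = 1681.
Step 2: q^n = 7^10 = 282475249.
Step 3: Hamming bound ⌊q^n / V_q(n,t)⌋ = ⌊282475249/1681⌋ = 168040.
Step 4: Compare |C| = 88448 to 168040: satisfied.
The claimed |C| lies below the Hamming bound.


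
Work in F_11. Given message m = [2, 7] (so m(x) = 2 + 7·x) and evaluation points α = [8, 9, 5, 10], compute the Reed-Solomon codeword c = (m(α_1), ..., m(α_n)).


c = [3, 10, 4, 6]

Message polynomial: m(x) = 2 + 7·x (mod 11).
For each evaluation point α_i, compute m(α_i) mod 11:
  α_1 = 8: Horner steps 7 → 3, so m(8) = 3.
  α_2 = 9: Horner steps 7 → 10, so m(9) = 10.
  α_3 = 5: Horner steps 7 → 4, so m(5) = 4.
  α_4 = 10: Horner steps 7 → 6, so m(10) = 6.
Codeword c = [3, 10, 4, 6] ∈ F_11^4.


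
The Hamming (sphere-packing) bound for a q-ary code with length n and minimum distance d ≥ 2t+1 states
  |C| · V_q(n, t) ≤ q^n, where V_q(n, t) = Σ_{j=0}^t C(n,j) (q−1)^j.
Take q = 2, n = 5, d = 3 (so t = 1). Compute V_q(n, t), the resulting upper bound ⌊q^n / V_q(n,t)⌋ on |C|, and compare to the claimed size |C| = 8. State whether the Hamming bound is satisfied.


V_q(n, t) = 6, q^n = 32, Hamming bound = 5, |C| = 8 > bound (violated).

Step 1: Compute V_q(n, t) = Σ_{j=0}^1 C(n, j) (q−1)^j.
  j = 0: C(5,0)·(1)^0 = 1·1 = 1.
  j = 1: C(5,1)·(1)^1 = 5·1 = 5.
  V_q(n, t) = 1 + 5 = 6.
Step 2: q^n = 2^5 = 32.
Step 3: Hamming bound ⌊q^n / V_q(n,t)⌋ = ⌊32/6⌋ = 5.
Step 4: Compare |C| = 8 to 5: violated.
The claimed |C| lies above the Hamming bound, so no 2-ary code of length 5 with d ≥ 3 can have 8 codewords.


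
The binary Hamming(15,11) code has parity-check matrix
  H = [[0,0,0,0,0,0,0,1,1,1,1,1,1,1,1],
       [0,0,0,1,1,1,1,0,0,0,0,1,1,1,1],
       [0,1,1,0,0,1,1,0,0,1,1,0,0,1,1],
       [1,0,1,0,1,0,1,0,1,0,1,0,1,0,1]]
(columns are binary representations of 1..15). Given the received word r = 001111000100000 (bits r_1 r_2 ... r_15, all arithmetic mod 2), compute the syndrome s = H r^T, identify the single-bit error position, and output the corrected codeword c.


s = (1, 1, 1, 0)^T, error position = 14, corrected codeword c = 001111000100010

Compute s = H r^T mod 2 one row at a time:
  s_1 = 0 + 0 + 1 + 0 + 0 + 0 + 0 + 0 = 1 ≡ 1 (mod 2).
  s_2 = 1 + 1 + 1 + 0 + 0 + 0 + 0 + 0 = 3 ≡ 1 (mod 2).
  s_3 = 0 + 1 + 1 + 0 + 1 + 0 + 0 + 0 = 3 ≡ 1 (mod 2).
  s_4 = 0 + 1 + 1 + 0 + 0 + 0 + 0 + 0 = 2 ≡ 0 (mod 2).
s = (1, 1, 1, 0)^T — this equals column 14 of H (binary 1110), so error is at position 14.
Correct: flip bit 14 of r = 001111000100000 to get c = 001111000100010.
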